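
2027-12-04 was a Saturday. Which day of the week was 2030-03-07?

Thursday

December 4, 2027 → December 4, 2028: 366 days (2028 is a leap year).
December 4, 2028 → December 4, 2029: 365 days.
December 2029: 31 − 4 = 27 days remain.
Then January (31), February 2030 (28): 31 + 28 = 59 days.
March 1–7, 2030: 7 days.
Residual: 93 days.
Total: 824 days.
824 mod 7 = 5, so 5 days after Saturday is Thursday.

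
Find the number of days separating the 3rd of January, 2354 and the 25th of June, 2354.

January 2354: 31 − 3 = 28 days remain.
Then February 2354 (28), March (31), April (30), May (31): 28 + 31 + 30 + 31 = 120 days.
June 1–25, 2354: 25 days.
Total: 28 + 120 + 25 = 173 days.

173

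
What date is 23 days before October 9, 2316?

September 16, 2316

Count 23 days before October 9, 2316:
September 2316: 30 − 16 = 14 days remain.
October 1–9, 2316: 9 days.
Total: 14 + 9 = 23 days.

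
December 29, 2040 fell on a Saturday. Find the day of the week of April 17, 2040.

Tuesday

Count forward from the earlier date (April 17, 2040) to the later (December 29, 2040):
April 2040: 30 − 17 = 13 days remain.
Then May (31), June (30), July (31), August (31), September (30), October (31), November (30): 31 + 30 + 31 + 31 + 30 + 31 + 30 = 214 days.
December 1–29, 2040: 29 days.
Total: 13 + 214 + 29 = 256 days.
256 mod 7 = 4, so 4 days before Saturday is Tuesday.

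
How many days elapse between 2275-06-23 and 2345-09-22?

From June 23, 2275 to June 23, 2345: 70 years, of which 17 contain a Feb 29 — 53×365 + 17×366 = 25567 days.
(2300 is not a leap year (divisible by 100 but not 400).)
June 2345: 30 − 23 = 7 days remain.
Then July (31), August (31): 31 + 31 = 62 days.
September 1–22, 2345: 22 days.
Residual: 91 days.
Total: 25658 days.

25658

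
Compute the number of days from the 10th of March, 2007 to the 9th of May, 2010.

March 10, 2007 → March 10, 2008: 366 days (2008 is a leap year).
March 10, 2008 → March 10, 2009: 365 days.
March 10, 2009 → March 10, 2010: 365 days.
March 2010: 31 − 10 = 21 days remain.
Then April (30): 30 days.
May 1–9, 2010: 9 days.
Residual: 60 days.
Total: 1156 days.

1156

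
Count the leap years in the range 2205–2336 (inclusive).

32

Years divisible by 4: 2208, 2212, …, 2336 — 33 in all.
Of these, 2300 is divisible by 100 but not 400, so not leap.
Leap years: 33 − 1 = 32.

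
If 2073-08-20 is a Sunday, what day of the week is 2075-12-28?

August 20, 2073 → August 20, 2074: 365 days.
August 20, 2074 → August 20, 2075: 365 days.
August 2075: 31 − 20 = 11 days remain.
Then September (30), October (31), November (30): 30 + 31 + 30 = 91 days.
December 1–28, 2075: 28 days.
Residual: 130 days.
Total: 860 days.
860 mod 7 = 6, so 6 days after Sunday is Saturday.

Saturday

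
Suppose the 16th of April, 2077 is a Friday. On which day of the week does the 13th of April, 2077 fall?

Tuesday

Count forward from the earlier date (April 13, 2077) to the later (April 16, 2077):
Within April 2077: 16 − 13 = 3 days.
3 mod 7 = 3, so 3 days before Friday is Tuesday.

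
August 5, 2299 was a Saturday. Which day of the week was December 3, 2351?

Monday

From August 5, 2299 to August 5, 2351: 52 years, of which 12 contain a Feb 29 — 40×365 + 12×366 = 18992 days.
(2300 is not a leap year (divisible by 100 but not 400).)
August 2351: 31 − 5 = 26 days remain.
Then September (30), October (31), November (30): 30 + 31 + 30 = 91 days.
December 1–3, 2351: 3 days.
Residual: 120 days.
Total: 19112 days.
19112 mod 7 = 2, so 2 days after Saturday is Monday.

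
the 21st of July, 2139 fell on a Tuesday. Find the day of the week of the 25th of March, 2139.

Count forward from the earlier date (March 25, 2139) to the later (July 21, 2139):
March 2139: 31 − 25 = 6 days remain.
Then April (30), May (31), June (30): 30 + 31 + 30 = 91 days.
July 1–21, 2139: 21 days.
Total: 6 + 91 + 21 = 118 days.
118 mod 7 = 6, so 6 days before Tuesday is Wednesday.

Wednesday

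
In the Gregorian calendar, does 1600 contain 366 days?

1600 is a leap year (divisible by 400).

Yes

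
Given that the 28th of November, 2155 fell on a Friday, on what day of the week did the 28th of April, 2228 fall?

Day-of-year of November 28, 2155: 332.
Day-of-year of April 28, 2228: 119.
2155 has 365 days, so 365 − 332 = 33 days remain in 2155.
Full years 2156–2227: 55 common + 17 leap = 55×365 + 17×366 = 26297 days.
Total: 33 + 26297 + 119 = 26449 days.
26449 mod 7 = 3, so 3 days after Friday is Monday.

Monday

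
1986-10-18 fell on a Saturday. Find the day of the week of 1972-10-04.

Count forward from the earlier date (October 4, 1972) to the later (October 18, 1986):
Day-of-year of October 4, 1972: 278.
Day-of-year of October 18, 1986: 291.
1972 has 366 days, so 366 − 278 = 88 days remain in 1972.
Full years 1973–1985: 10 common + 3 leap = 10×365 + 3×366 = 4748 days.
Total: 88 + 4748 + 291 = 5127 days.
5127 mod 7 = 3, so 3 days before Saturday is Wednesday.

Wednesday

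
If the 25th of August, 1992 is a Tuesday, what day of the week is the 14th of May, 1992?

Thursday

Count forward from the earlier date (May 14, 1992) to the later (August 25, 1992):
May 1992: 31 − 14 = 17 days remain.
Then June (30), July (31): 30 + 31 = 61 days.
August 1–25, 1992: 25 days.
Total: 17 + 61 + 25 = 103 days.
103 mod 7 = 5, so 5 days before Tuesday is Thursday.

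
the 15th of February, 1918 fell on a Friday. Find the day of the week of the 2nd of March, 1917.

Count forward from the earlier date (March 2, 1917) to the later (February 15, 1918):
March 1917: 31 − 2 = 29 days remain.
Then 10 full months totalling 306 days.
February 1–15, 1918: 15 days (1918 is not a leap year).
Residual: 350 days.
Total: 350 days.
350 is a multiple of 7, so the 2nd of March, 1917 falls on the same weekday: Friday.

Friday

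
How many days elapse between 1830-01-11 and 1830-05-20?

129

January 1830: 31 − 11 = 20 days remain.
Then February 1830 (28), March (31), April (30): 28 + 31 + 30 = 89 days.
May 1–20, 1830: 20 days.
Total: 20 + 89 + 20 = 129 days.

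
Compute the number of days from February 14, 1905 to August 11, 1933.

From February 14, 1905 to February 14, 1933: 28 years, of which 7 contain a Feb 29 — 21×365 + 7×366 = 10227 days.
February 1933: 28 − 14 = 14 days remain (1933 is not a leap year, so February has 28 days).
Then March (31), April (30), May (31), June (30), July (31): 31 + 30 + 31 + 30 + 31 = 153 days.
August 1–11, 1933: 11 days.
Residual: 178 days.
Total: 10405 days.

10405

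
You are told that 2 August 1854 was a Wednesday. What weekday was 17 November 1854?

Friday

August 1854: 31 − 2 = 29 days remain.
Then September (30), October (31): 30 + 31 = 61 days.
November 1–17, 1854: 17 days.
Total: 29 + 61 + 17 = 107 days.
107 mod 7 = 2, so 2 days after Wednesday is Friday.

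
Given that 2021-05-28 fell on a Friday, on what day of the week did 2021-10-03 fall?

May 2021: 31 − 28 = 3 days remain.
Then June (30), July (31), August (31), September (30): 30 + 31 + 31 + 30 = 122 days.
October 1–3, 2021: 3 days.
Total: 3 + 122 + 3 = 128 days.
128 mod 7 = 2, so 2 days after Friday is Sunday.

Sunday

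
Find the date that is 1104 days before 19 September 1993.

11 September 1990

Count 1104 days before September 19, 1993:
September 11, 1990 → September 11, 1991: 365 days.
September 11, 1991 → September 11, 1992: 366 days (1992 is a leap year).
September 11, 1992 → September 11, 1993: 365 days.
Within September 1993: 19 − 11 = 8 days.
Total: 1104 days.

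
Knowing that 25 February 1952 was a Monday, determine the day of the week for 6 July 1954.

February 25, 1952 → February 25, 1953: 366 days (1952 is a leap year).
February 25, 1953 → February 25, 1954: 365 days.
February 1954: 28 − 25 = 3 days remain (1954 is not a leap year, so February has 28 days).
Then March (31), April (30), May (31), June (30): 31 + 30 + 31 + 30 = 122 days.
July 1–6, 1954: 6 days.
Residual: 131 days.
Total: 862 days.
862 mod 7 = 1, so 1 day after Monday is Tuesday.

Tuesday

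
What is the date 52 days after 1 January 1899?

22 February 1899

Count 52 days after January 1, 1899:
January 1899: 31 − 1 = 30 days remain.
February 1–22, 1899: 22 days (1899 is not a leap year).
Total: 30 + 22 = 52 days.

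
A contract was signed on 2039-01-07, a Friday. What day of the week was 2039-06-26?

January 2039: 31 − 7 = 24 days remain.
Then February 2039 (28), March (31), April (30), May (31): 28 + 31 + 30 + 31 = 120 days.
June 1–26, 2039: 26 days.
Total: 24 + 120 + 26 = 170 days.
170 mod 7 = 2, so 2 days after Friday is Sunday.

Sunday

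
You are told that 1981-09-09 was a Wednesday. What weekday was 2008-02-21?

Day-of-year of September 9, 1981: 252.
Day-of-year of February 21, 2008: 52.
1981 has 365 days, so 365 − 252 = 113 days remain in 1981.
Full years 1982–2007: 20 common + 6 leap = 20×365 + 6×366 = 9496 days.
Total: 113 + 9496 + 52 = 9661 days.
9661 mod 7 = 1, so 1 day after Wednesday is Thursday.

Thursday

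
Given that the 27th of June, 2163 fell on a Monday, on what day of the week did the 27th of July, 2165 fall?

June 2163: 30 − 27 = 3 days remain.
Then 24 full months totalling 731 days.
July 1–27, 2165: 27 days.
Total: 3 + 731 + 27 = 761 days.
761 mod 7 = 5, so 5 days after Monday is Saturday.

Saturday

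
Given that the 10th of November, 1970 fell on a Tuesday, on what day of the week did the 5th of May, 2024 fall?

Sunday

From November 10, 1970 to November 10, 2023: 53 years, of which 13 contain a Feb 29 — 40×365 + 13×366 = 19358 days.
(2000 is a leap year (divisible by 400).)
November 2023: 30 − 10 = 20 days remain.
Then December (31), January (31), February 2024 (29), March (31), April (30): 31 + 31 + 29 + 31 + 30 = 152 days.
May 1–5, 2024: 5 days.
Residual: 177 days.
Total: 19535 days.
19535 mod 7 = 5, so 5 days after Tuesday is Sunday.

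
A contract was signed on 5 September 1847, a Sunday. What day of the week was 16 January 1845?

Count forward from the earlier date (January 16, 1845) to the later (September 5, 1847):
January 1845: 31 − 16 = 15 days remain.
Then 31 full months totalling 942 days.
September 1–5, 1847: 5 days.
Total: 15 + 942 + 5 = 962 days.
962 mod 7 = 3, so 3 days before Sunday is Thursday.

Thursday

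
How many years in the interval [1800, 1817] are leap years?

Years divisible by 4 in [1800, 1817]: 1800, 1804, 1808, 1812, 1816.
Of these, 1800 is divisible by 100 but not 400, so not leap.
Leap years: 5 − 1 = 4.

4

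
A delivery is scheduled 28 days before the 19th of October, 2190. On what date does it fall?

the 21st of September, 2190

Count 28 days before October 19, 2190:
September 2190: 30 − 21 = 9 days remain.
October 1–19, 2190: 19 days.
Total: 9 + 19 = 28 days.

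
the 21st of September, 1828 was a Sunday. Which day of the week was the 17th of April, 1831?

Sunday

Day-of-year of September 21, 1828: 265.
Day-of-year of April 17, 1831: 107.
1828 has 366 days, so 366 − 265 = 101 days remain in 1828.
Full years: 1829: 365; 1830: 365. Sum = 730.
Total: 101 + 730 + 107 = 938 days.
938 is a multiple of 7, so the 17th of April, 1831 falls on the same weekday: Sunday.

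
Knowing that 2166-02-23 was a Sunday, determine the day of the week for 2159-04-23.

Count forward from the earlier date (April 23, 2159) to the later (February 23, 2166):
April 23, 2159 → April 23, 2160: 366 days (2160 is a leap year).
April 23, 2160 → April 23, 2161: 365 days.
April 23, 2161 → April 23, 2162: 365 days.
April 23, 2162 → April 23, 2163: 365 days.
April 23, 2163 → April 23, 2164: 366 days (2164 is a leap year).
April 23, 2164 → April 23, 2165: 365 days.
April 2165: 30 − 23 = 7 days remain.
Then 9 full months totalling 276 days.
February 1–23, 2166: 23 days (2166 is not a leap year).
Residual: 306 days.
Total: 2498 days.
2498 mod 7 = 6, so 6 days before Sunday is Monday.

Monday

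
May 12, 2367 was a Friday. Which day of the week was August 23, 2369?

Day-of-year of May 12, 2367: 132.
Day-of-year of August 23, 2369: 235.
2367 has 365 days, so 365 − 132 = 233 days remain in 2367.
Full years: 2368: 366. Sum = 366.
Total: 233 + 366 + 235 = 834 days.
834 mod 7 = 1, so 1 day after Friday is Saturday.

Saturday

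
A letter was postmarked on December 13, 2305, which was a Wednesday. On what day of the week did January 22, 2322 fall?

Sunday

Day-of-year of December 13, 2305: 347.
Day-of-year of January 22, 2322: 22.
2305 has 365 days, so 365 − 347 = 18 days remain in 2305.
Full years 2306–2321: 12 common + 4 leap = 12×365 + 4×366 = 5844 days.
Total: 18 + 5844 + 22 = 5884 days.
5884 mod 7 = 4, so 4 days after Wednesday is Sunday.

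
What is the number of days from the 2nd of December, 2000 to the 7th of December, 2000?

5

Within December 2000: 7 − 2 = 5 days.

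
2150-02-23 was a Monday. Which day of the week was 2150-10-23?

February 2150: 28 − 23 = 5 days remain (2150 is not a leap year, so February has 28 days).
Then March (31), April (30), May (31), June (30), July (31), August (31), September (30): 31 + 30 + 31 + 30 + 31 + 31 + 30 = 214 days.
October 1–23, 2150: 23 days.
Total: 5 + 214 + 23 = 242 days.
242 mod 7 = 4, so 4 days after Monday is Friday.

Friday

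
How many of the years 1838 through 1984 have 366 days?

36

Years divisible by 4: 1840, 1844, …, 1984 — 37 in all.
Of these, 1900 is divisible by 100 but not 400, so not leap.
Leap years: 37 − 1 = 36.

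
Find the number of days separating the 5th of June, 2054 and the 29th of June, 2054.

Within June 2054: 29 − 5 = 24 days.

24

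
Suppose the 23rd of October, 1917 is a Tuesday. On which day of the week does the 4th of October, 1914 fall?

Sunday

Count forward from the earlier date (October 4, 1914) to the later (October 23, 1917):
Day-of-year of October 4, 1914: 277.
Day-of-year of October 23, 1917: 296.
1914 has 365 days, so 365 − 277 = 88 days remain in 1914.
Full years: 1915: 365; 1916: 366. Sum = 731.
Total: 88 + 731 + 296 = 1115 days.
1115 mod 7 = 2, so 2 days before Tuesday is Sunday.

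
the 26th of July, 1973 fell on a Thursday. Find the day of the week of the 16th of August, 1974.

Friday

Day-of-year of July 26, 1973: 207.
Day-of-year of August 16, 1974: 228.
1973 has 365 days, so 365 − 207 = 158 days remain in 1973.
Total: 158 + 228 = 386 days.
386 mod 7 = 1, so 1 day after Thursday is Friday.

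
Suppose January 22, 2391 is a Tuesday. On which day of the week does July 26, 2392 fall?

January 22, 2391 → January 22, 2392: 365 days.
January 2392: 31 − 22 = 9 days remain.
Then February 2392 (29), March (31), April (30), May (31), June (30): 29 + 31 + 30 + 31 + 30 = 151 days.
July 1–26, 2392: 26 days.
Residual: 186 days.
Total: 551 days.
551 mod 7 = 5, so 5 days after Tuesday is Sunday.

Sunday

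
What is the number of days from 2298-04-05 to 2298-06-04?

April 2298: 30 − 5 = 25 days remain.
Then May (31): 31 days.
June 1–4, 2298: 4 days.
Total: 25 + 31 + 4 = 60 days.

60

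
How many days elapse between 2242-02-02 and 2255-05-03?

4838

From February 2, 2242 to February 2, 2255: 13 years, of which 3 contain a Feb 29 — 10×365 + 3×366 = 4748 days.
February 2255: 28 − 2 = 26 days remain (2255 is not a leap year, so February has 28 days).
Then March (31), April (30): 31 + 30 = 61 days.
May 1–3, 2255: 3 days.
Residual: 90 days.
Total: 4838 days.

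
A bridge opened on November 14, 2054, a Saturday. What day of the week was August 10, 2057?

Friday

Day-of-year of November 14, 2054: 318.
Day-of-year of August 10, 2057: 222.
2054 has 365 days, so 365 − 318 = 47 days remain in 2054.
Full years: 2055: 365; 2056: 366. Sum = 731.
Total: 47 + 731 + 222 = 1000 days.
1000 mod 7 = 6, so 6 days after Saturday is Friday.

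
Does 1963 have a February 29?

No

1963 is not a leap year.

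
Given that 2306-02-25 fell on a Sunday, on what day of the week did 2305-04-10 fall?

Count forward from the earlier date (April 10, 2305) to the later (February 25, 2306):
April 2305: 30 − 10 = 20 days remain.
Then 9 full months totalling 276 days.
February 1–25, 2306: 25 days (2306 is not a leap year).
Total: 20 + 276 + 25 = 321 days.
321 mod 7 = 6, so 6 days before Sunday is Monday.

Monday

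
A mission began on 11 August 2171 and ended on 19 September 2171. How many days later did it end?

39

August 2171: 31 − 11 = 20 days remain.
September 1–19, 2171: 19 days.
Total: 20 + 19 = 39 days.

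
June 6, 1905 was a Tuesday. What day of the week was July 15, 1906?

June 1905: 30 − 6 = 24 days remain.
Then 12 full months totalling 365 days.
July 1–15, 1906: 15 days.
Total: 24 + 365 + 15 = 404 days.
404 mod 7 = 5, so 5 days after Tuesday is Sunday.

Sunday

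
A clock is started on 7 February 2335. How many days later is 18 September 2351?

From February 7, 2335 to February 7, 2351: 16 years, of which 4 contain a Feb 29 — 12×365 + 4×366 = 5844 days.
February 2351: 28 − 7 = 21 days remain (2351 is not a leap year, so February has 28 days).
Then March (31), April (30), May (31), June (30), July (31), August (31): 31 + 30 + 31 + 30 + 31 + 31 = 184 days.
September 1–18, 2351: 18 days.
Residual: 223 days.
Total: 6067 days.

6067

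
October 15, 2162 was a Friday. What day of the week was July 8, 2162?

Count forward from the earlier date (July 8, 2162) to the later (October 15, 2162):
July 2162: 31 − 8 = 23 days remain.
Then August (31), September (30): 31 + 30 = 61 days.
October 1–15, 2162: 15 days.
Total: 23 + 61 + 15 = 99 days.
99 mod 7 = 1, so 1 day before Friday is Thursday.

Thursday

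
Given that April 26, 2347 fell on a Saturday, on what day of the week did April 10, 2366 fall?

Sunday

From April 26, 2347 to April 26, 2365: 18 years, of which 5 contain a Feb 29 — 13×365 + 5×366 = 6575 days.
April 2365: 30 − 26 = 4 days remain.
Then 11 full months totalling 335 days.
April 1–10, 2366: 10 days.
Residual: 349 days.
Total: 6924 days.
6924 mod 7 = 1, so 1 day after Saturday is Sunday.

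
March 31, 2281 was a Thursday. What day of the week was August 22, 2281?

March 2281: 31 − 31 = 0 days remain.
Then April (30), May (31), June (30), July (31): 30 + 31 + 30 + 31 = 122 days.
August 1–22, 2281: 22 days.
Total: 0 + 122 + 22 = 144 days.
144 mod 7 = 4, so 4 days after Thursday is Monday.

Monday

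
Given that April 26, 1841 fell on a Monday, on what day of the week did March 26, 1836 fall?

Count forward from the earlier date (March 26, 1836) to the later (April 26, 1841):
Day-of-year of March 26, 1836: 86.
Day-of-year of April 26, 1841: 116.
1836 has 366 days, so 366 − 86 = 280 days remain in 1836.
Full years: 1837: 365; 1838: 365; 1839: 365; 1840: 366. Sum = 1461.
Total: 280 + 1461 + 116 = 1857 days.
1857 mod 7 = 2, so 2 days before Monday is Saturday.

Saturday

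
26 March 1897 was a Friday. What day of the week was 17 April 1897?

March 1897: 31 − 26 = 5 days remain.
April 1–17, 1897: 17 days.
Total: 5 + 17 = 22 days.
22 mod 7 = 1, so 1 day after Friday is Saturday.

Saturday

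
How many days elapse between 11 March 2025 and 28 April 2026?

413

March 2025: 31 − 11 = 20 days remain.
Then 12 full months totalling 365 days.
April 1–28, 2026: 28 days.
Total: 20 + 365 + 28 = 413 days.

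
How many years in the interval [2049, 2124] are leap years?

18

Years divisible by 4: 2052, 2056, …, 2124 — 19 in all.
Of these, 2100 is divisible by 100 but not 400, so not leap.
Leap years: 19 − 1 = 18.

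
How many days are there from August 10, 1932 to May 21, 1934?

649

August 1932: 31 − 10 = 21 days remain.
Then 20 full months totalling 607 days.
May 1–21, 1934: 21 days.
Total: 21 + 607 + 21 = 649 days.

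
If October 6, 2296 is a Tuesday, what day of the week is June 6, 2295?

Thursday

Count forward from the earlier date (June 6, 2295) to the later (October 6, 2296):
Day-of-year of June 6, 2295: 157.
Day-of-year of October 6, 2296: 280.
2295 has 365 days, so 365 − 157 = 208 days remain in 2295.
Total: 208 + 280 = 488 days.
488 mod 7 = 5, so 5 days before Tuesday is Thursday.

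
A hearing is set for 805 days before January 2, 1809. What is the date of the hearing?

October 20, 1806

Count 805 days before January 2, 1809:
October 20, 1806 → October 20, 1807: 365 days.
October 20, 1807 → October 20, 1808: 366 days (1808 is a leap year).
October 1808: 31 − 20 = 11 days remain.
Then November (30), December (31): 30 + 31 = 61 days.
January 1–2, 1809: 2 days.
Residual: 74 days.
Total: 805 days.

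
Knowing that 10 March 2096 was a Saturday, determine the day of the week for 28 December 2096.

March 2096: 31 − 10 = 21 days remain.
Then April (30), May (31), June (30), July (31), August (31), September (30), October (31), November (30): 30 + 31 + 30 + 31 + 31 + 30 + 31 + 30 = 244 days.
December 1–28, 2096: 28 days.
Total: 21 + 244 + 28 = 293 days.
293 mod 7 = 6, so 6 days after Saturday is Friday.

Friday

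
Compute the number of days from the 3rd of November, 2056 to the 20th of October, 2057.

351

November 2056: 30 − 3 = 27 days remain.
Then 10 full months totalling 304 days.
October 1–20, 2057: 20 days.
Total: 27 + 304 + 20 = 351 days.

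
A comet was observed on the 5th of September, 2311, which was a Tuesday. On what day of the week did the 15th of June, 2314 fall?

September 5, 2311 → September 5, 2312: 366 days (2312 is a leap year).
September 5, 2312 → September 5, 2313: 365 days.
September 2313: 30 − 5 = 25 days remain.
Then October (31), November (30), December (31), January (31), February 2314 (28), March (31), April (30), May (31): 31 + 30 + 31 + 31 + 28 + 31 + 30 + 31 = 243 days.
June 1–15, 2314: 15 days.
Residual: 283 days.
Total: 1014 days.
1014 mod 7 = 6, so 6 days after Tuesday is Monday.

Monday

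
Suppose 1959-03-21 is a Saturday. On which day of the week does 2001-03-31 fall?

Saturday

From March 21, 1959 to March 21, 2001: 42 years, of which 11 contain a Feb 29 — 31×365 + 11×366 = 15341 days.
(2000 is a leap year (divisible by 400).)
Within March 2001: 31 − 21 = 10 days.
Total: 15351 days.
15351 is a multiple of 7, so 2001-03-31 falls on the same weekday: Saturday.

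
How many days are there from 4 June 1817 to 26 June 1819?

June 1817: 30 − 4 = 26 days remain.
Then 23 full months totalling 700 days.
June 1–26, 1819: 26 days.
Total: 26 + 700 + 26 = 752 days.

752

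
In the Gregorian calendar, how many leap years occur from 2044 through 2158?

28

Years divisible by 4: 2044, 2048, …, 2156 — 29 in all.
Of these, 2100 is divisible by 100 but not 400, so not leap.
Leap years: 29 − 1 = 28.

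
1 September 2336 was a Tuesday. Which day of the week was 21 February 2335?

Count forward from the earlier date (February 21, 2335) to the later (September 1, 2336):
February 2335: 28 − 21 = 7 days remain (2335 is not a leap year, so February has 28 days).
Then 18 full months totalling 550 days.
September 1, 2336: 1 day.
Total: 7 + 550 + 1 = 558 days.
558 mod 7 = 5, so 5 days before Tuesday is Thursday.

Thursday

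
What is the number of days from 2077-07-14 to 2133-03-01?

20318

From July 14, 2077 to July 14, 2132: 55 years, of which 13 contain a Feb 29 — 42×365 + 13×366 = 20088 days.
(2100 is not a leap year (divisible by 100 but not 400).)
July 2132: 31 − 14 = 17 days remain.
Then August (31), September (30), October (31), November (30), December (31), January (31), February 2133 (28): 31 + 30 + 31 + 30 + 31 + 31 + 28 = 212 days.
March 1, 2133: 1 day.
Residual: 230 days.
Total: 20318 days.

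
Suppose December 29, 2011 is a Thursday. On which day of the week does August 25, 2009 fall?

Count forward from the earlier date (August 25, 2009) to the later (December 29, 2011):
Day-of-year of August 25, 2009: 237.
Day-of-year of December 29, 2011: 363.
2009 has 365 days, so 365 − 237 = 128 days remain in 2009.
Full years: 2010: 365. Sum = 365.
Total: 128 + 365 + 363 = 856 days.
856 mod 7 = 2, so 2 days before Thursday is Tuesday.

Tuesday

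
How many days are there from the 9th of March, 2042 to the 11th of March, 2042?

2

Within March 2042: 11 − 9 = 2 days.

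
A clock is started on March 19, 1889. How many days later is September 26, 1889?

191

March 1889: 31 − 19 = 12 days remain.
Then April (30), May (31), June (30), July (31), August (31): 30 + 31 + 30 + 31 + 31 = 153 days.
September 1–26, 1889: 26 days.
Total: 12 + 153 + 26 = 191 days.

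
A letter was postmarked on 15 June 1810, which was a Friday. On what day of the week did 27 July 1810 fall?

June 1810: 30 − 15 = 15 days remain.
July 1–27, 1810: 27 days.
Total: 15 + 27 = 42 days.
42 is a multiple of 7, so 27 July 1810 falls on the same weekday: Friday.

Friday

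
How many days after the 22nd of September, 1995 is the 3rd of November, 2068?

26706

From September 22, 1995 to September 22, 2068: 73 years, of which 19 contain a Feb 29 — 54×365 + 19×366 = 26664 days.
(2000 is a leap year (divisible by 400).)
September 2068: 30 − 22 = 8 days remain.
Then October (31): 31 days.
November 1–3, 2068: 3 days.
Residual: 42 days.
Total: 26706 days.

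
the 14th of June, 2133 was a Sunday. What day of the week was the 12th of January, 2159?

From June 14, 2133 to June 14, 2158: 25 years, of which 6 contain a Feb 29 — 19×365 + 6×366 = 9131 days.
June 2158: 30 − 14 = 16 days remain.
Then July (31), August (31), September (30), October (31), November (30), December (31): 31 + 31 + 30 + 31 + 30 + 31 = 184 days.
January 1–12, 2159: 12 days.
Residual: 212 days.
Total: 9343 days.
9343 mod 7 = 5, so 5 days after Sunday is Friday.

Friday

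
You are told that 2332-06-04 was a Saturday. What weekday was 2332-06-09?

Within June 2332: 9 − 4 = 5 days.
5 mod 7 = 5, so 5 days after Saturday is Thursday.

Thursday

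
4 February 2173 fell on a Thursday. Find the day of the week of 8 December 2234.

Day-of-year of February 4, 2173: 35.
Day-of-year of December 8, 2234: 342.
2173 has 365 days, so 365 − 35 = 330 days remain in 2173.
Full years 2174–2233: 46 common + 14 leap = 46×365 + 14×366 = 21914 days.
Total: 330 + 21914 + 342 = 22586 days.
22586 mod 7 = 4, so 4 days after Thursday is Monday.

Monday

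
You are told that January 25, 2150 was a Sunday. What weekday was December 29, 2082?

Tuesday

Count forward from the earlier date (December 29, 2082) to the later (January 25, 2150):
From December 29, 2082 to December 29, 2149: 67 years, of which 16 contain a Feb 29 — 51×365 + 16×366 = 24471 days.
(2100 is not a leap year (divisible by 100 but not 400).)
December 2149: 31 − 29 = 2 days remain.
January 1–25, 2150: 25 days.
Residual: 27 days.
Total: 24498 days.
24498 mod 7 = 5, so 5 days before Sunday is Tuesday.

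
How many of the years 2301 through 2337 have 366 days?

9

Years divisible by 4 in [2301, 2337]: 2304, 2308, 2312, 2316, 2320, 2324, 2328, 2332, 2336.
No century exceptions apply. Count: 9.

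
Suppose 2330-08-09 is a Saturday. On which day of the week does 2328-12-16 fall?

Count forward from the earlier date (December 16, 2328) to the later (August 9, 2330):
December 2328: 31 − 16 = 15 days remain.
Then 19 full months totalling 577 days.
August 1–9, 2330: 9 days.
Total: 15 + 577 + 9 = 601 days.
601 mod 7 = 6, so 6 days before Saturday is Sunday.

Sunday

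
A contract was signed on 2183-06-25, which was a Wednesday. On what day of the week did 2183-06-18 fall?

Count forward from the earlier date (June 18, 2183) to the later (June 25, 2183):
Within June 2183: 25 − 18 = 7 days.
7 is a multiple of 7, so 2183-06-18 falls on the same weekday: Wednesday.

Wednesday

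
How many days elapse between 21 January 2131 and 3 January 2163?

11670

From January 21, 2131 to January 21, 2162: 31 years, of which 8 contain a Feb 29 — 23×365 + 8×366 = 11323 days.
January 2162: 31 − 21 = 10 days remain.
Then 11 full months totalling 334 days.
January 1–3, 2163: 3 days.
Residual: 347 days.
Total: 11670 days.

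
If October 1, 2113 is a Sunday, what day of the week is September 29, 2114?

Saturday

October 2113: 31 − 1 = 30 days remain.
Then 10 full months totalling 304 days.
September 1–29, 2114: 29 days.
Total: 30 + 304 + 29 = 363 days.
363 mod 7 = 6, so 6 days after Sunday is Saturday.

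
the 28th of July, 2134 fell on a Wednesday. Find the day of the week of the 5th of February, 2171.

Tuesday

Day-of-year of July 28, 2134: 209.
Day-of-year of February 5, 2171: 36.
2134 has 365 days, so 365 − 209 = 156 days remain in 2134.
Full years 2135–2170: 27 common + 9 leap = 27×365 + 9×366 = 13149 days.
Total: 156 + 13149 + 36 = 13341 days.
13341 mod 7 = 6, so 6 days after Wednesday is Tuesday.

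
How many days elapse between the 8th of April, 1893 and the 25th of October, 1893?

200

April 1893: 30 − 8 = 22 days remain.
Then May (31), June (30), July (31), August (31), September (30): 31 + 30 + 31 + 31 + 30 = 153 days.
October 1–25, 1893: 25 days.
Total: 22 + 153 + 25 = 200 days.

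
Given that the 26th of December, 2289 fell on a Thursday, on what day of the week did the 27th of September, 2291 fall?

December 2289: 31 − 26 = 5 days remain.
Then 20 full months totalling 608 days.
September 1–27, 2291: 27 days.
Total: 5 + 608 + 27 = 640 days.
640 mod 7 = 3, so 3 days after Thursday is Sunday.

Sunday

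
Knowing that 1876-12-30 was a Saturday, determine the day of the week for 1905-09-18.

From December 30, 1876 to December 30, 1904: 28 years, of which 6 contain a Feb 29 — 22×365 + 6×366 = 10226 days.
(1900 is not a leap year (divisible by 100 but not 400).)
December 1904: 31 − 30 = 1 day remains.
Then January (31), February 1905 (28), March (31), April (30), May (31), June (30), July (31), August (31): 31 + 28 + 31 + 30 + 31 + 30 + 31 + 31 = 243 days.
September 1–18, 1905: 18 days.
Residual: 262 days.
Total: 10488 days.
10488 mod 7 = 2, so 2 days after Saturday is Monday.

Monday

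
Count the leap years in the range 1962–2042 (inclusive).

Years divisible by 4: 1964, 1968, …, 2040 — 20 in all.
2000 is divisible by 400, so still leap.
No century exceptions apply. Count: 20.

20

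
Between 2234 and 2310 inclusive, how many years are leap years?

18

Years divisible by 4: 2236, 2240, …, 2308 — 19 in all.
Of these, 2300 is divisible by 100 but not 400, so not leap.
Leap years: 19 − 1 = 18.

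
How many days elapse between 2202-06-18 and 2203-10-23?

June 18, 2202 → June 18, 2203: 365 days.
June 2203: 30 − 18 = 12 days remain.
Then July (31), August (31), September (30): 31 + 31 + 30 = 92 days.
October 1–23, 2203: 23 days.
Residual: 127 days.
Total: 492 days.

492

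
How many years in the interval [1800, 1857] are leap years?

Years divisible by 4: 1800, 1804, …, 1856 — 15 in all.
Of these, 1800 is divisible by 100 but not 400, so not leap.
Leap years: 15 − 1 = 14.

14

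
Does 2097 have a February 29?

2097 is not a leap year.

No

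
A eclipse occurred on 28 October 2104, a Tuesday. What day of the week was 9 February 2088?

Monday

Count forward from the earlier date (February 9, 2088) to the later (October 28, 2104):
From February 9, 2088 to February 9, 2104: 16 years, of which 3 contain a Feb 29 — 13×365 + 3×366 = 5843 days.
(2100 is not a leap year (divisible by 100 but not 400).)
February 2104: 29 − 9 = 20 days remain (2104 is a leap year, so February has 29 days).
Then March (31), April (30), May (31), June (30), July (31), August (31), September (30): 31 + 30 + 31 + 30 + 31 + 31 + 30 = 214 days.
October 1–28, 2104: 28 days.
Residual: 262 days.
Total: 6105 days.
6105 mod 7 = 1, so 1 day before Tuesday is Monday.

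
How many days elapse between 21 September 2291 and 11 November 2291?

51

September 2291: 30 − 21 = 9 days remain.
Then October (31): 31 days.
November 1–11, 2291: 11 days.
Total: 9 + 31 + 11 = 51 days.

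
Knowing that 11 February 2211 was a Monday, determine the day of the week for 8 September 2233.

Day-of-year of February 11, 2211: 42.
Day-of-year of September 8, 2233: 251.
2211 has 365 days, so 365 − 42 = 323 days remain in 2211.
Full years 2212–2232: 15 common + 6 leap = 15×365 + 6×366 = 7671 days.
Total: 323 + 7671 + 251 = 8245 days.
8245 mod 7 = 6, so 6 days after Monday is Sunday.

Sunday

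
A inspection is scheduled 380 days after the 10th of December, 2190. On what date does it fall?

the 25th of December, 2191

Count 380 days after December 10, 2190:
December 10, 2190 → December 10, 2191: 365 days.
Within December 2191: 25 − 10 = 15 days.
Total: 380 days.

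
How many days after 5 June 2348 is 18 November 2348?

166

June 2348: 30 − 5 = 25 days remain.
Then July (31), August (31), September (30), October (31): 31 + 31 + 30 + 31 = 123 days.
November 1–18, 2348: 18 days.
Total: 25 + 123 + 18 = 166 days.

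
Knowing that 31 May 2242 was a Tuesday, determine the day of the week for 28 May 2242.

Saturday

Count forward from the earlier date (May 28, 2242) to the later (May 31, 2242):
Within May 2242: 31 − 28 = 3 days.
3 mod 7 = 3, so 3 days before Tuesday is Saturday.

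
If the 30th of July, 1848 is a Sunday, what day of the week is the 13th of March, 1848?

Count forward from the earlier date (March 13, 1848) to the later (July 30, 1848):
March 1848: 31 − 13 = 18 days remain.
Then April (30), May (31), June (30): 30 + 31 + 30 = 91 days.
July 1–30, 1848: 30 days.
Total: 18 + 91 + 30 = 139 days.
139 mod 7 = 6, so 6 days before Sunday is Monday.

Monday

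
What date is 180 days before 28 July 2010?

29 January 2010

Count 180 days before July 28, 2010:
January 2010: 31 − 29 = 2 days remain.
Then February 2010 (28), March (31), April (30), May (31), June (30): 28 + 31 + 30 + 31 + 30 = 150 days.
July 1–28, 2010: 28 days.
Total: 2 + 150 + 28 = 180 days.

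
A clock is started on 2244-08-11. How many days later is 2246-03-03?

August 11, 2244 → August 11, 2245: 365 days.
August 2245: 31 − 11 = 20 days remain.
Then September (30), October (31), November (30), December (31), January (31), February 2246 (28): 30 + 31 + 30 + 31 + 31 + 28 = 181 days.
March 1–3, 2246: 3 days.
Residual: 204 days.
Total: 569 days.

569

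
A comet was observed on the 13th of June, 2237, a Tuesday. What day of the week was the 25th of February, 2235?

Count forward from the earlier date (February 25, 2235) to the later (June 13, 2237):
February 25, 2235 → February 25, 2236: 365 days.
February 25, 2236 → February 25, 2237: 366 days (2236 is a leap year).
February 2237: 28 − 25 = 3 days remain (2237 is not a leap year, so February has 28 days).
Then March (31), April (30), May (31): 31 + 30 + 31 = 92 days.
June 1–13, 2237: 13 days.
Residual: 108 days.
Total: 839 days.
839 mod 7 = 6, so 6 days before Tuesday is Wednesday.

Wednesday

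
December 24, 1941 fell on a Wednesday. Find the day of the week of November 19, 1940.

Tuesday

Count forward from the earlier date (November 19, 1940) to the later (December 24, 1941):
November 19, 1940 → November 19, 1941: 365 days.
November 1941: 30 − 19 = 11 days remain.
December 1–24, 1941: 24 days.
Residual: 35 days.
Total: 400 days.
400 mod 7 = 1, so 1 day before Wednesday is Tuesday.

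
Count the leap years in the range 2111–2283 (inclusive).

Years divisible by 4: 2112, 2116, …, 2280 — 43 in all.
Of these, 2200 is divisible by 100 but not 400, so not leap.
Leap years: 43 − 1 = 42.

42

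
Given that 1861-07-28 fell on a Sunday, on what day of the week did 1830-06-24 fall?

Thursday

Count forward from the earlier date (June 24, 1830) to the later (July 28, 1861):
From June 24, 1830 to June 24, 1861: 31 years, of which 8 contain a Feb 29 — 23×365 + 8×366 = 11323 days.
June 1861: 30 − 24 = 6 days remain.
July 1–28, 1861: 28 days.
Residual: 34 days.
Total: 11357 days.
11357 mod 7 = 3, so 3 days before Sunday is Thursday.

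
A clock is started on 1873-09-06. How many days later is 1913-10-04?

14637

Day-of-year of September 6, 1873: 249.
Day-of-year of October 4, 1913: 277.
1873 has 365 days, so 365 − 249 = 116 days remain in 1873.
Full years 1874–1912: 30 common + 9 leap = 30×365 + 9×366 = 14244 days.
Total: 116 + 14244 + 277 = 14637 days.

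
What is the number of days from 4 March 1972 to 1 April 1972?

28

March 1972: 31 − 4 = 27 days remain.
April 1, 1972: 1 day.
Total: 27 + 1 = 28 days.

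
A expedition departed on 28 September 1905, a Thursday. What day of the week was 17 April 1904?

Count forward from the earlier date (April 17, 1904) to the later (September 28, 1905):
April 1904: 30 − 17 = 13 days remain.
Then 16 full months totalling 488 days.
September 1–28, 1905: 28 days.
Total: 13 + 488 + 28 = 529 days.
529 mod 7 = 4, so 4 days before Thursday is Sunday.

Sunday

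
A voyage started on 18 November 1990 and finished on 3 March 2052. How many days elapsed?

From November 18, 1990 to November 18, 2051: 61 years, of which 15 contain a Feb 29 — 46×365 + 15×366 = 22280 days.
(2000 is a leap year (divisible by 400).)
November 2051: 30 − 18 = 12 days remain.
Then December (31), January (31), February 2052 (29): 31 + 31 + 29 = 91 days.
March 1–3, 2052: 3 days.
Residual: 106 days.
Total: 22386 days.

22386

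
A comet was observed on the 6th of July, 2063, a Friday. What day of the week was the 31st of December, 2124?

Sunday

From July 6, 2063 to July 6, 2124: 61 years, of which 15 contain a Feb 29 — 46×365 + 15×366 = 22280 days.
(2100 is not a leap year (divisible by 100 but not 400).)
July 2124: 31 − 6 = 25 days remain.
Then August (31), September (30), October (31), November (30): 31 + 30 + 31 + 30 = 122 days.
December 1–31, 2124: 31 days.
Residual: 178 days.
Total: 22458 days.
22458 mod 7 = 2, so 2 days after Friday is Sunday.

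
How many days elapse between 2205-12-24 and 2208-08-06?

Day-of-year of December 24, 2205: 358.
Day-of-year of August 6, 2208: 219.
2205 has 365 days, so 365 − 358 = 7 days remain in 2205.
Full years: 2206: 365; 2207: 365. Sum = 730.
Total: 7 + 730 + 219 = 956 days.

956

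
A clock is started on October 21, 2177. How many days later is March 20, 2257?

29004

From October 21, 2177 to October 21, 2256: 79 years, of which 19 contain a Feb 29 — 60×365 + 19×366 = 28854 days.
(2200 is not a leap year (divisible by 100 but not 400).)
October 2256: 31 − 21 = 10 days remain.
Then November (30), December (31), January (31), February 2257 (28): 30 + 31 + 31 + 28 = 120 days.
March 1–20, 2257: 20 days.
Residual: 150 days.
Total: 29004 days.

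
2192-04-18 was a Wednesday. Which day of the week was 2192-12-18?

Tuesday

April 2192: 30 − 18 = 12 days remain.
Then May (31), June (30), July (31), August (31), September (30), October (31), November (30): 31 + 30 + 31 + 31 + 30 + 31 + 30 = 214 days.
December 1–18, 2192: 18 days.
Total: 12 + 214 + 18 = 244 days.
244 mod 7 = 6, so 6 days after Wednesday is Tuesday.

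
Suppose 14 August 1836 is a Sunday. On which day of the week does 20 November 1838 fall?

Tuesday

Day-of-year of August 14, 1836: 227.
Day-of-year of November 20, 1838: 324.
1836 has 366 days, so 366 − 227 = 139 days remain in 1836.
Full years: 1837: 365. Sum = 365.
Total: 139 + 365 + 324 = 828 days.
828 mod 7 = 2, so 2 days after Sunday is Tuesday.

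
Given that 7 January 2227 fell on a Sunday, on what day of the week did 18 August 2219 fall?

Wednesday

Count forward from the earlier date (August 18, 2219) to the later (January 7, 2227):
Day-of-year of August 18, 2219: 230.
Day-of-year of January 7, 2227: 7.
2219 has 365 days, so 365 − 230 = 135 days remain in 2219.
Full years 2220–2226: 5 common + 2 leap = 5×365 + 2×366 = 2557 days.
Total: 135 + 2557 + 7 = 2699 days.
2699 mod 7 = 4, so 4 days before Sunday is Wednesday.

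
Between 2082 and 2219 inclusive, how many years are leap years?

Years divisible by 4: 2084, 2088, …, 2216 — 34 in all.
Of these, 2100, 2200 are divisible by 100 but not 400, so not leap.
Leap years: 34 − 2 = 32.

32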